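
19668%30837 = 19668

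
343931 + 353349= 697280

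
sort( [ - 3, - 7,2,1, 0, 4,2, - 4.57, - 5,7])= [ - 7, -5, - 4.57, - 3,0,1 , 2,2,4,7] 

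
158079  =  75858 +82221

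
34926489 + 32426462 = 67352951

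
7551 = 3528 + 4023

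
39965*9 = 359685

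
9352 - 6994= 2358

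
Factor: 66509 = 66509^1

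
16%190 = 16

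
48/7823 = 48/7823 = 0.01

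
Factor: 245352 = 2^3*3^1*10223^1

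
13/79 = 13/79  =  0.16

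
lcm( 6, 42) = 42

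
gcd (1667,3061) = 1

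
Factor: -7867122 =-2^1*3^1*139^1*9433^1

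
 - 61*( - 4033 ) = 246013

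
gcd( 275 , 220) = 55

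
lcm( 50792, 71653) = 4012568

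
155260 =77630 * 2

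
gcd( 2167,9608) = 1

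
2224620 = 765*2908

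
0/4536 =0= 0.00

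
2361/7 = 2361/7 = 337.29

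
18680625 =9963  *1875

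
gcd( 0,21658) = 21658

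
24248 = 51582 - 27334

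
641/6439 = 641/6439= 0.10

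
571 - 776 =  - 205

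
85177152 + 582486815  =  667663967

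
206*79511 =16379266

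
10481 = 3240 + 7241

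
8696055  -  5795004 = 2901051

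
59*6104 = 360136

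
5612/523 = 10+ 382/523=10.73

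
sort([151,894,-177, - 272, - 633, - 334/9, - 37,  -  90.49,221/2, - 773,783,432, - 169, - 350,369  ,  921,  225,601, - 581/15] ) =[ - 773 , - 633, - 350,  -  272, - 177, - 169 , - 90.49 , - 581/15, - 334/9,  -  37, 221/2,151,225,369,432, 601,  783,894, 921 ]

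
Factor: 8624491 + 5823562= 14448053  =  97^1*148949^1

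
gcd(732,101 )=1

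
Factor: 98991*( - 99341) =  - 3^2*11^2*17^1*647^1*821^1 = - 9833864931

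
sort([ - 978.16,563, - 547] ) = [ - 978.16,  -  547,  563] 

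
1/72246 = 1/72246=0.00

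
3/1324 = 3/1324 = 0.00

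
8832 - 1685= 7147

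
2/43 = 2/43= 0.05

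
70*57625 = 4033750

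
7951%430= 211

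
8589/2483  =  3 + 1140/2483 =3.46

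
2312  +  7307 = 9619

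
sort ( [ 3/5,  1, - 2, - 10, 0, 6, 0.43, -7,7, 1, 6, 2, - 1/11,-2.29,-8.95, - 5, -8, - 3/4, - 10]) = [ -10, - 10, - 8.95,  -  8, - 7, - 5,- 2.29,  -  2, - 3/4, - 1/11 , 0,0.43,3/5,1,1,2, 6 , 6, 7 ]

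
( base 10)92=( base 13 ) 71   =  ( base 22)44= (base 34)2o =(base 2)1011100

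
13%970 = 13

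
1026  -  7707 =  - 6681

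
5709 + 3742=9451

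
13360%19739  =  13360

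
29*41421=1201209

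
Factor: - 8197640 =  - 2^3*5^1  *  11^1*31^1 *601^1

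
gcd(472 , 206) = 2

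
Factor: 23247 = 3^4*7^1*41^1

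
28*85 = 2380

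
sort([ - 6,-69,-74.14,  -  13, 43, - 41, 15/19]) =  [-74.14, - 69 , - 41,-13, - 6, 15/19,43 ] 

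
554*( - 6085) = - 3371090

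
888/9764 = 222/2441 = 0.09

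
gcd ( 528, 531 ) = 3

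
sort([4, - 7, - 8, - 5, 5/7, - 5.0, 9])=[ - 8, - 7, - 5,-5.0,5/7,4,9] 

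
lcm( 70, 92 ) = 3220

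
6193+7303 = 13496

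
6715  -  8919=-2204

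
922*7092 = 6538824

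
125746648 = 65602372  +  60144276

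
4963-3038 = 1925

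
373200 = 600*622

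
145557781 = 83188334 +62369447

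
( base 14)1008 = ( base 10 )2752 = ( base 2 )101011000000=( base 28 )3e8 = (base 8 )5300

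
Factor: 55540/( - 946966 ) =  - 2^1*5^1*29^ ( - 2)*563^( - 1)*2777^1 = -27770/473483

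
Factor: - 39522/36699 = -14/13  =  - 2^1*7^1 * 13^( - 1 ) 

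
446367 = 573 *779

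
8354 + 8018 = 16372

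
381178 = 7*54454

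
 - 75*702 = -52650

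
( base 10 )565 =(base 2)1000110101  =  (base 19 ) 1ae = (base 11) 474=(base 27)KP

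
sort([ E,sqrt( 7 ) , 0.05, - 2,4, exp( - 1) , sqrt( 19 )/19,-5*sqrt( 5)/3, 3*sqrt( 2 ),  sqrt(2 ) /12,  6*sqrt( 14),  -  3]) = [ - 5*sqrt( 5 ) /3, - 3 ,-2, 0.05, sqrt(2 ) /12 , sqrt(19)/19,exp( - 1 ),sqrt( 7), E,  4, 3 *sqrt(2 ), 6*sqrt(14)] 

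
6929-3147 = 3782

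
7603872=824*9228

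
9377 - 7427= 1950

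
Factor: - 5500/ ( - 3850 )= 2^1*5^1* 7^( - 1 ) = 10/7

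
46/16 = 2 + 7/8 =2.88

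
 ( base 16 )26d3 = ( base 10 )9939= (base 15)2E29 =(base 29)bnl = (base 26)ei7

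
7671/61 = 125 + 46/61 = 125.75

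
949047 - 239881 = 709166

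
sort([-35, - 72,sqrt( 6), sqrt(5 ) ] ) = [ - 72, - 35,sqrt( 5), sqrt ( 6 )]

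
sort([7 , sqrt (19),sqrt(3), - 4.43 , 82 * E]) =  [ - 4.43,sqrt ( 3 ),sqrt(19 ),7,82*E]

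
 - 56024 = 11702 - 67726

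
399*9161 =3655239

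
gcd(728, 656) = 8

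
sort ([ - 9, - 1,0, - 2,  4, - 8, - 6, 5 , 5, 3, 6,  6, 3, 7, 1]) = [ - 9 ,-8, - 6, - 2, - 1, 0, 1, 3, 3,4,5, 5 , 6,  6,  7] 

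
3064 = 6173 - 3109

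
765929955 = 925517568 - 159587613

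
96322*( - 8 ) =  - 770576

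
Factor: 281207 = 281207^1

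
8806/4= 4403/2 = 2201.50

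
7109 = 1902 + 5207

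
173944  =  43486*4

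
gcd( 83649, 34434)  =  3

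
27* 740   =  19980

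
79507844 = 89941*884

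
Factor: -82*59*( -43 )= 208034 = 2^1*41^1*43^1*59^1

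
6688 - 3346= 3342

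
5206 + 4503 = 9709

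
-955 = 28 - 983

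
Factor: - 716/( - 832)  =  179/208 = 2^( - 4 )*13^( - 1)*179^1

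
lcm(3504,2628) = 10512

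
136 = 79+57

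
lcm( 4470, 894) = 4470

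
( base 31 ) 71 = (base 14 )118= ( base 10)218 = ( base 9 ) 262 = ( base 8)332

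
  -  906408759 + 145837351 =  - 760571408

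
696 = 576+120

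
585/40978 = 585/40978 =0.01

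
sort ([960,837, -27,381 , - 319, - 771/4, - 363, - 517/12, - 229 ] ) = [ - 363,- 319, -229,  -  771/4, - 517/12, - 27, 381,837, 960 ]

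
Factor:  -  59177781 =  - 3^2 * 13^1*23^1*21991^1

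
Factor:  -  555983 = -89^1*6247^1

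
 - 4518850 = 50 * ( - 90377)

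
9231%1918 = 1559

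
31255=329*95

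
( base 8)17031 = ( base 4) 1320121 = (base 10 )7705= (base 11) 5875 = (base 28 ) 9N5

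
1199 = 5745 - 4546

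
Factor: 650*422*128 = 2^9*5^2 * 13^1*211^1 = 35110400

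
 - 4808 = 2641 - 7449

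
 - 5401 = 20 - 5421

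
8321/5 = 8321/5=1664.20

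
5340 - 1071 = 4269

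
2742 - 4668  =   - 1926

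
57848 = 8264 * 7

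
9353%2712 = 1217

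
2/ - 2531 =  - 2/2531  =  - 0.00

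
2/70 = 1/35 = 0.03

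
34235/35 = 6847/7 = 978.14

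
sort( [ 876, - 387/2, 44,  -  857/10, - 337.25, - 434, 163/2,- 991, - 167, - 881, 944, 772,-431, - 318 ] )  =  [ - 991,  -  881, - 434, - 431,-337.25, - 318, - 387/2, - 167, - 857/10, 44,163/2, 772, 876, 944] 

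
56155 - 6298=49857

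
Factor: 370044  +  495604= 865648=2^4*7^1*59^1 * 131^1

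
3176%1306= 564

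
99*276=27324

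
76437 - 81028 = - 4591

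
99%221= 99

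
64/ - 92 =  - 1 + 7/23  =  - 0.70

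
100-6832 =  - 6732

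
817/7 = 116+5/7 = 116.71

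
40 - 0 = 40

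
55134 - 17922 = 37212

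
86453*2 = 172906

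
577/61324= 577/61324 = 0.01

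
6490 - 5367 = 1123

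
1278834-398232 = 880602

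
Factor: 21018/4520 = 2^(-2)*3^1*5^( - 1 )*31^1 = 93/20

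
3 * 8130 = 24390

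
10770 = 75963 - 65193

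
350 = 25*14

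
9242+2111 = 11353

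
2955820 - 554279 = 2401541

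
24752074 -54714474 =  - 29962400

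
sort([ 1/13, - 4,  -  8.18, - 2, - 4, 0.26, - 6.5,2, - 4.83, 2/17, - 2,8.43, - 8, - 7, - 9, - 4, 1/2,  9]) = [ -9, - 8.18, - 8, - 7, - 6.5 , - 4.83, - 4, - 4, -4, - 2, - 2 , 1/13,2/17, 0.26, 1/2, 2,  8.43, 9 ]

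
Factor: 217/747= 3^( - 2 ) * 7^1*31^1*83^ ( - 1) 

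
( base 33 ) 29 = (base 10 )75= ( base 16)4B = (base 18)43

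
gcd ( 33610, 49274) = 2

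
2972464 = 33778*88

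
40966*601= 24620566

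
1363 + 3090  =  4453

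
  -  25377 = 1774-27151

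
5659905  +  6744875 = 12404780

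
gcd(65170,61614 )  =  14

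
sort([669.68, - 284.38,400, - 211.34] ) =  [ - 284.38, - 211.34, 400,669.68 ]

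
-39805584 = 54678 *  ( - 728 )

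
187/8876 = 187/8876 = 0.02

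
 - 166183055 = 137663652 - 303846707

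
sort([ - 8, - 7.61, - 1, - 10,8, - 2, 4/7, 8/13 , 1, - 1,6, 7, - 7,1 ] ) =[-10,- 8, - 7.61, - 7, - 2, - 1, - 1, 4/7, 8/13, 1, 1, 6,7, 8]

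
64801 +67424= 132225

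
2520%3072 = 2520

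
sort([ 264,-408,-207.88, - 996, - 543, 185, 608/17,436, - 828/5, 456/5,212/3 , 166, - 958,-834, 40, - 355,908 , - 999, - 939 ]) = [ - 999, - 996, - 958 ,-939, - 834, - 543, - 408, - 355, - 207.88, - 828/5 , 608/17, 40,212/3,456/5, 166,185,264,436,908]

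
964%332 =300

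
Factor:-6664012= - 2^2*1666003^1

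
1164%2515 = 1164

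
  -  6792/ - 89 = 6792/89 = 76.31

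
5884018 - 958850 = 4925168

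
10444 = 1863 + 8581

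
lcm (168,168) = 168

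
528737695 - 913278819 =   -  384541124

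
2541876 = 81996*31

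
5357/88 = 60 + 7/8  =  60.88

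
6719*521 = 3500599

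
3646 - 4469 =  - 823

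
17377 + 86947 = 104324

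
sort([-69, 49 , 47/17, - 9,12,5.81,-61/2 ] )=[  -  69, - 61/2,  -  9, 47/17, 5.81, 12,49 ]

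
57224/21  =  2724 + 20/21= 2724.95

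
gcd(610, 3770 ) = 10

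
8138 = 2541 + 5597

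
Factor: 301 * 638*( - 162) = - 31110156 = -  2^2*3^4*7^1*11^1*29^1*43^1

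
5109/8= 638 + 5/8 =638.62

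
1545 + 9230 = 10775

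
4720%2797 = 1923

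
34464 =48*718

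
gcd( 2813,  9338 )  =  29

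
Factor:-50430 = -2^1 * 3^1*5^1  *  41^2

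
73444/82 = 36722/41  =  895.66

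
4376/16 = 273 + 1/2= 273.50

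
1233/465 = 2 + 101/155 = 2.65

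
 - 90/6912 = -5/384 = - 0.01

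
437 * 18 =7866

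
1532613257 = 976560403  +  556052854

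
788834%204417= 175583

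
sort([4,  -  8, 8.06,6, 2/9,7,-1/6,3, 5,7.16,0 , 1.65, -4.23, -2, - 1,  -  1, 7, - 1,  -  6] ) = [-8,-6,  -  4.23, - 2, - 1, - 1,-1, - 1/6, 0, 2/9, 1.65 , 3, 4, 5,6,7,7,7.16,  8.06 ] 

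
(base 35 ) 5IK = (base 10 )6775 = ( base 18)12G7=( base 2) 1101001110111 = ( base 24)BI7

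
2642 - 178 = 2464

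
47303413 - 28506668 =18796745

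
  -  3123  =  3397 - 6520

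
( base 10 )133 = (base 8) 205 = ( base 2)10000101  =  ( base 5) 1013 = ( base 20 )6D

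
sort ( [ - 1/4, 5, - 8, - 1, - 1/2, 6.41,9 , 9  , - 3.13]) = [-8, - 3.13, - 1, - 1/2, - 1/4,5,6.41,9 , 9 ]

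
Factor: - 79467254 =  - 2^1*23^1*389^1*4441^1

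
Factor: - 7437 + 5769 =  - 1668 = - 2^2*3^1 * 139^1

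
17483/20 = 17483/20 = 874.15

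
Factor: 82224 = 2^4*3^2*571^1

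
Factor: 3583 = 3583^1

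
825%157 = 40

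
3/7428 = 1/2476 = 0.00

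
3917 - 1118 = 2799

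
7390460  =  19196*385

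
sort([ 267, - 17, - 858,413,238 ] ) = [- 858, - 17,238,267,413]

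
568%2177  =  568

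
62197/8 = 62197/8 = 7774.62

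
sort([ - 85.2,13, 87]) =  [-85.2,13, 87]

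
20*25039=500780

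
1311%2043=1311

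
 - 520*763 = - 396760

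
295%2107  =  295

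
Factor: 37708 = 2^2*11^1*857^1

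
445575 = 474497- 28922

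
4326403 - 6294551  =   - 1968148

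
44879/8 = 44879/8   =  5609.88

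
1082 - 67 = 1015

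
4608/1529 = 4608/1529   =  3.01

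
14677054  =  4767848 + 9909206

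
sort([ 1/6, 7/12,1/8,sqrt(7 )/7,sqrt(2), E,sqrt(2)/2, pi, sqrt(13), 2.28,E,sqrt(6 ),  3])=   [1/8,1/6,sqrt( 7) /7,7/12, sqrt( 2 )/2,sqrt(2), 2.28,sqrt(6), E, E,3, pi , sqrt( 13 )]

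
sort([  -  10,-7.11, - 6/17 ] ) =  [ - 10, - 7.11,-6/17 ]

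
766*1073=821918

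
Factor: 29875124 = 2^2*7468781^1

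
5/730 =1/146 = 0.01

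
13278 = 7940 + 5338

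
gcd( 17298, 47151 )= 279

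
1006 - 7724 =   -  6718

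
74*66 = 4884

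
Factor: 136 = 2^3 * 17^1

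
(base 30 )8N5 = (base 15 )2515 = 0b1111011010111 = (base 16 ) 1ED7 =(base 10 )7895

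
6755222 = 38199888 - 31444666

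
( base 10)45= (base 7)63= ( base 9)50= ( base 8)55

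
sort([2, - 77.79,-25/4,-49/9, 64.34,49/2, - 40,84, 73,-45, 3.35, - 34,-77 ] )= [- 77.79,- 77, - 45, - 40, - 34, - 25/4, - 49/9, 2, 3.35,49/2, 64.34,73, 84 ] 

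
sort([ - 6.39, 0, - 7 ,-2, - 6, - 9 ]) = [ - 9, - 7, - 6.39,  -  6,-2, 0]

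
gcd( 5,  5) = 5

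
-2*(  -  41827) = 83654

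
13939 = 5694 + 8245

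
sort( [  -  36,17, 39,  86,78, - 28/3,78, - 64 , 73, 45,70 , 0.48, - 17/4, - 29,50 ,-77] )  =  [ - 77, - 64, -36,  -  29,-28/3, -17/4,0.48, 17,39,45, 50, 70,73,78,78, 86 ] 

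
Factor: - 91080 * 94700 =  - 8625276000 =- 2^5*3^2*5^3*11^1*23^1 * 947^1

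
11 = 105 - 94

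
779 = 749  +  30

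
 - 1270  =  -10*127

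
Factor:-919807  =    -  7^1*101^1*1301^1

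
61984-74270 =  - 12286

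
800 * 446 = 356800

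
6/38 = 3/19 = 0.16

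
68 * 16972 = 1154096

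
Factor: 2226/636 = 2^(-1)*7^1 = 7/2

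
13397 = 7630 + 5767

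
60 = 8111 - 8051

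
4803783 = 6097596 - 1293813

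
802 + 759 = 1561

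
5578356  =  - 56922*( - 98)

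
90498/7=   90498/7 = 12928.29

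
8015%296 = 23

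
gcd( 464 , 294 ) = 2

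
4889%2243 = 403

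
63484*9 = 571356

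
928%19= 16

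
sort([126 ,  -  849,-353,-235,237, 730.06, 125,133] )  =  [ - 849, - 353,-235,125,126,133,237 , 730.06 ]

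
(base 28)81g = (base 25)a2g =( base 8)14254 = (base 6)45124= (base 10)6316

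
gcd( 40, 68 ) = 4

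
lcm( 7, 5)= 35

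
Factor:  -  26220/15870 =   -  2^1*19^1 *23^( - 1) = -38/23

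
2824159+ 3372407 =6196566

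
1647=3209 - 1562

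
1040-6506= - 5466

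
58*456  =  26448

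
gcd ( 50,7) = 1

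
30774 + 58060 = 88834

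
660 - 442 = 218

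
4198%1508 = 1182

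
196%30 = 16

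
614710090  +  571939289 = 1186649379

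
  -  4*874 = - 3496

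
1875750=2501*750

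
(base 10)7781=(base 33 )74Q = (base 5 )222111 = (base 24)DC5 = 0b1111001100101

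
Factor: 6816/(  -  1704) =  - 4 = - 2^2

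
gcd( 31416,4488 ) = 4488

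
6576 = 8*822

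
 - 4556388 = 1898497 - 6454885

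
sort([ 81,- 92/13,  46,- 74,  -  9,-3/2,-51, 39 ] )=[ - 74, -51 , - 9, - 92/13,- 3/2, 39,  46,  81 ] 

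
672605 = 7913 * 85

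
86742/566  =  153+72/283 = 153.25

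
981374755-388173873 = 593200882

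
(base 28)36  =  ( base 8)132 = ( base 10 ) 90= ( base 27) 39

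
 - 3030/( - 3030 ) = 1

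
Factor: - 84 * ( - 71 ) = 5964 = 2^2*3^1*7^1*71^1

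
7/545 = 7/545 =0.01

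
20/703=20/703 = 0.03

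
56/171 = 56/171 = 0.33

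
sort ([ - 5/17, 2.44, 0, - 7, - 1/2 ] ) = [ - 7 ,-1/2, - 5/17, 0, 2.44]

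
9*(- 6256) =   -  56304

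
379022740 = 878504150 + - 499481410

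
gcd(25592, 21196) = 28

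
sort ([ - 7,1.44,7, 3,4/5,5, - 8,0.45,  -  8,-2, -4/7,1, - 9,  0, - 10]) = [ - 10,-9, - 8, - 8, - 7, - 2, - 4/7, 0,0.45,4/5 , 1,1.44,3,5, 7 ] 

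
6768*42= 284256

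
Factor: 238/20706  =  3^( - 1 )*29^(  -  1)  =  1/87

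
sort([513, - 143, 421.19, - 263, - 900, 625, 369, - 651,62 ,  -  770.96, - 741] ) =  [ - 900,  -  770.96, - 741, - 651,-263, - 143, 62, 369, 421.19, 513,  625]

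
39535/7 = 39535/7 = 5647.86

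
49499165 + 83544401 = 133043566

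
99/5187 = 33/1729 = 0.02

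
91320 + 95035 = 186355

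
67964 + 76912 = 144876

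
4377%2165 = 47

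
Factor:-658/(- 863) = 2^1*7^1 * 47^1*863^(  -  1 )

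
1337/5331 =1337/5331 = 0.25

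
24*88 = 2112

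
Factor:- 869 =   -  11^1*79^1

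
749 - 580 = 169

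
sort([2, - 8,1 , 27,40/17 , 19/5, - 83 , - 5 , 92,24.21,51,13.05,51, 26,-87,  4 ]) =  [ - 87, - 83, - 8, - 5,1, 2,40/17, 19/5,4,13.05,24.21,26, 27,51,51,92 ]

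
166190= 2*83095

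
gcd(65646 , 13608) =126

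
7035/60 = 117 + 1/4= 117.25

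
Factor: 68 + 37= 3^1 * 5^1*7^1 = 105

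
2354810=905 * 2602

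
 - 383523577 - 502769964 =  - 886293541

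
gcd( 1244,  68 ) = 4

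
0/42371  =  0 = 0.00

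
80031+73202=153233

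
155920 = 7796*20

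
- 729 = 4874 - 5603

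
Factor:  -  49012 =-2^2*12253^1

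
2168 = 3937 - 1769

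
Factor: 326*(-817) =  - 2^1 * 19^1*43^1*163^1=-266342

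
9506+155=9661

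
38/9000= 19/4500 = 0.00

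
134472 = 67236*2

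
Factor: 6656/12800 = 13/25= 5^(-2)*13^1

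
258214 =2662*97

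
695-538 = 157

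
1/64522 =1/64522 = 0.00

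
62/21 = 62/21=2.95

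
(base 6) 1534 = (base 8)642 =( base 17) 17a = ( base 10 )418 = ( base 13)262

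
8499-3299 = 5200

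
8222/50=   4111/25 =164.44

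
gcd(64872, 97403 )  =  1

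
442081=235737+206344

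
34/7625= 34/7625 = 0.00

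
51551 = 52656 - 1105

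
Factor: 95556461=7^1 * 11^1*13^1*95461^1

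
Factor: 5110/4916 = 2555/2458  =  2^( - 1 )*5^1*7^1*73^1*1229^(-1) 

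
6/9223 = 6/9223  =  0.00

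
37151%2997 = 1187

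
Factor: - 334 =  - 2^1 * 167^1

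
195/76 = 195/76= 2.57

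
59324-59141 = 183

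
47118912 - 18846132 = 28272780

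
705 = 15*47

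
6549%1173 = 684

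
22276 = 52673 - 30397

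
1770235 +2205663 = 3975898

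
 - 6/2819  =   - 6/2819 = -0.00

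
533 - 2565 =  - 2032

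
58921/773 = 58921/773 = 76.22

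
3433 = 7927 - 4494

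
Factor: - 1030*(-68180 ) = 2^3*5^2*7^1*103^1*487^1 = 70225400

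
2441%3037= 2441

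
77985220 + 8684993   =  86670213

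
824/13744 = 103/1718 = 0.06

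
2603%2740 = 2603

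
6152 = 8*769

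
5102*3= 15306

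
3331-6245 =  - 2914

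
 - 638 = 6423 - 7061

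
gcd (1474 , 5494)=134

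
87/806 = 87/806=0.11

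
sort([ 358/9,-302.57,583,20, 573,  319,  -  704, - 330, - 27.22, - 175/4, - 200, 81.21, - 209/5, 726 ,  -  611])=[-704,-611, - 330,-302.57, - 200, - 175/4,-209/5, -27.22,20, 358/9, 81.21, 319, 573 , 583 , 726]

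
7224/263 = 7224/263 = 27.47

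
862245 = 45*19161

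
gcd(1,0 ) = 1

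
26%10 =6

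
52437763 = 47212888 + 5224875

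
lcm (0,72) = 0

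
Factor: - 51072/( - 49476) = 2^5 * 31^(-1) = 32/31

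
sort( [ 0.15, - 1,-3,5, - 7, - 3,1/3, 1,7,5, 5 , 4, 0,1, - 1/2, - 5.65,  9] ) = [-7, - 5.65,- 3,-3, - 1 , - 1/2,0, 0.15, 1/3 , 1, 1, 4 , 5, 5, 5, 7, 9] 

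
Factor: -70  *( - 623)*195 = 2^1 * 3^1*5^2*7^2*13^1*89^1  =  8503950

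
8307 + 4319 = 12626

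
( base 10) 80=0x50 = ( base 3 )2222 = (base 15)55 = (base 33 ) 2E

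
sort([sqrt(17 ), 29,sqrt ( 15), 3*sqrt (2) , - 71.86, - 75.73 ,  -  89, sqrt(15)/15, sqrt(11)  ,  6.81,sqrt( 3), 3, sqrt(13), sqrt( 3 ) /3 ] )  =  [ - 89, - 75.73, - 71.86,sqrt(15) /15,sqrt(3 ) /3, sqrt( 3),3, sqrt(11 ), sqrt( 13 ), sqrt(15 ), sqrt(17),3*sqrt(2 ), 6.81,29]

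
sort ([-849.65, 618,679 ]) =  [ - 849.65 , 618, 679] 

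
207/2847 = 69/949= 0.07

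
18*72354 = 1302372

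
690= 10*69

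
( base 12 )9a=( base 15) 7D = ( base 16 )76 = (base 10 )118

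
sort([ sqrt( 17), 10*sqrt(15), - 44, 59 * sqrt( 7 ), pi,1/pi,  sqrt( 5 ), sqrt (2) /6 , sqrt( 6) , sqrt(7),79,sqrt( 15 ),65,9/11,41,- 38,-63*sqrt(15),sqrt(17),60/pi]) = [ -63*sqrt( 15),-44, - 38, sqrt( 2)/6,  1/pi,9/11,sqrt (5),sqrt (6), sqrt( 7 ) , pi, sqrt(15 ),sqrt( 17) , sqrt( 17), 60/pi,10*sqrt(15),41, 65, 79, 59 *sqrt (7 ) ] 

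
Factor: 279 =3^2*31^1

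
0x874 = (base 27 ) 2Q4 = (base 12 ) 1304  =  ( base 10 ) 2164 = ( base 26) 356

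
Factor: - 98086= - 2^1*49043^1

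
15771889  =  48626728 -32854839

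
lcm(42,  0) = 0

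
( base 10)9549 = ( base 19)178b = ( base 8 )22515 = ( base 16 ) 254d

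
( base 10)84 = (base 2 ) 1010100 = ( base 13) 66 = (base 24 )3c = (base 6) 220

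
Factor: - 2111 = -2111^1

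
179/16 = 11 + 3/16 = 11.19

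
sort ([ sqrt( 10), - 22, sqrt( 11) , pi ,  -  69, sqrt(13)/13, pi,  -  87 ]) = [- 87, - 69, -22 , sqrt(13 )/13, pi, pi, sqrt ( 10),sqrt( 11)]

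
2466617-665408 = 1801209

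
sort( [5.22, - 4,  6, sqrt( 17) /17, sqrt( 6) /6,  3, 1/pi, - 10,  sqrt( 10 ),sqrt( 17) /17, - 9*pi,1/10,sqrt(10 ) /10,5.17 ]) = [ - 9*pi , - 10 ,  -  4,1/10, sqrt( 17) /17 , sqrt( 17 ) /17, sqrt( 10 )/10, 1/pi, sqrt( 6)/6 , 3,  sqrt( 10), 5.17,5.22, 6]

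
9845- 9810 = 35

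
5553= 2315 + 3238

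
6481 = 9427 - 2946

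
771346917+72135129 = 843482046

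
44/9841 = 44/9841  =  0.00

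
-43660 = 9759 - 53419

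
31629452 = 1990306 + 29639146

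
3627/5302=3627/5302 = 0.68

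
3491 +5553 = 9044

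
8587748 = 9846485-1258737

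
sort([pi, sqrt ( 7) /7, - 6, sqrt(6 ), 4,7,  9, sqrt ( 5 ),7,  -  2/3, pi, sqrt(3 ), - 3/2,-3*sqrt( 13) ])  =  [ - 3*sqrt(13 ), - 6,  -  3/2 , - 2/3, sqrt(7 )/7, sqrt(3), sqrt(5), sqrt( 6) , pi,  pi, 4, 7, 7, 9 ]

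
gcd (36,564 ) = 12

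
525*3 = 1575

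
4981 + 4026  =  9007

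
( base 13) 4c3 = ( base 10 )835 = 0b1101000011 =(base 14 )439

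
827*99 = 81873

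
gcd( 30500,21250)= 250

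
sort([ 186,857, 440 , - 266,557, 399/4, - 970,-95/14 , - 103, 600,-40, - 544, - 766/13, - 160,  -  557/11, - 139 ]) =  [ -970, - 544,- 266,-160, - 139 , - 103, - 766/13,- 557/11, - 40, - 95/14,399/4,186,440,  557,600,857] 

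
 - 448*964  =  -431872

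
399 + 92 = 491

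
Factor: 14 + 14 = 2^2* 7^1 = 28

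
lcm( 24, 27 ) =216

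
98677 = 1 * 98677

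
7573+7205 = 14778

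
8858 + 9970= 18828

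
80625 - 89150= - 8525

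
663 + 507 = 1170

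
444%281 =163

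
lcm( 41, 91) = 3731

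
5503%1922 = 1659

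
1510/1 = 1510  =  1510.00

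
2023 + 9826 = 11849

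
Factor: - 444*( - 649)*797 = 2^2*3^1*11^1*37^1*59^1*797^1  =  229660332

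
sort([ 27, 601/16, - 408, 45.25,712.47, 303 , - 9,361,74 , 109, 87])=[ - 408,-9 , 27,601/16, 45.25, 74, 87, 109,303,  361,712.47]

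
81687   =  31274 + 50413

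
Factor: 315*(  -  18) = - 5670= - 2^1*3^4*5^1*7^1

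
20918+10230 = 31148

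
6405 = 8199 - 1794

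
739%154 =123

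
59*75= 4425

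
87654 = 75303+12351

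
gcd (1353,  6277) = 1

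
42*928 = 38976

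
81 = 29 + 52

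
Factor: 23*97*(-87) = - 3^1*23^1*29^1*97^1 = - 194097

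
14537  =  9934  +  4603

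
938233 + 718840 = 1657073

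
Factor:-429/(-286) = 3/2 = 2^(-1) * 3^1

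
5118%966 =288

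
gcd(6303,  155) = 1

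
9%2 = 1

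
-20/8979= - 1+8959/8979 = -0.00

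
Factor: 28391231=11^1*127^1*20323^1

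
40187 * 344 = 13824328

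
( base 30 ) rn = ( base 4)31001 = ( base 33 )P8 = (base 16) 341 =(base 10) 833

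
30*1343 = 40290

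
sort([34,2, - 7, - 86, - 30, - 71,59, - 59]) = [ - 86, - 71, - 59, - 30, -7,2,34,59 ]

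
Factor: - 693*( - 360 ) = 2^3* 3^4*5^1*7^1*11^1 = 249480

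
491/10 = 491/10 = 49.10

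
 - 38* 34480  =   - 1310240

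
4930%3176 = 1754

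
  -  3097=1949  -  5046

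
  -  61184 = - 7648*8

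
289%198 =91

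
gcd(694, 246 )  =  2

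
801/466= 801/466=1.72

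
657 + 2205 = 2862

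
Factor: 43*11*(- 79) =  - 11^1*43^1 * 79^1 = -37367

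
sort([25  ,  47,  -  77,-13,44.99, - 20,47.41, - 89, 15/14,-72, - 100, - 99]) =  [  -  100,-99,-89,- 77,- 72, - 20, -13, 15/14, 25,  44.99 , 47, 47.41]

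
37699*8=301592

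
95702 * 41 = 3923782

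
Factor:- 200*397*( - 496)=2^7*5^2*31^1 * 397^1 = 39382400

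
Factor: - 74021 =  - 74021^1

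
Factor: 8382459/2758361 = 3^1*683^1*4091^1*2758361^(-1)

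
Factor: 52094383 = 11^1*461^1*10273^1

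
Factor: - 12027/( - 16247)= 57/77=   3^1*7^(-1 )*11^( -1)*19^1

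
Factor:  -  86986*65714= -5716198004 = - 2^2*11^1*23^1*29^1*31^1*61^1*103^1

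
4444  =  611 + 3833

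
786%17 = 4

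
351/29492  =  351/29492=0.01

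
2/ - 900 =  - 1/450 = -0.00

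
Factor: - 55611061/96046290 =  - 2^(  -  1 )*3^( - 3)*5^ (-1 )*11^1*127^(-1)*2801^(-1 )*5055551^1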